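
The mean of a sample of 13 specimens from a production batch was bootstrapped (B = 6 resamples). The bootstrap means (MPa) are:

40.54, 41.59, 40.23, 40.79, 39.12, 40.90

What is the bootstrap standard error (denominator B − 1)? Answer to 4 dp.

Bootstrap SE is the standard deviation of the 6 replicate means.
Mean of replicates: (40.54 + 41.59 + 40.23 + 40.79 + 39.12 + 40.90) / 6 = 243.17000 / 6 = 40.52833
Sum of squared deviations: (+0.01167)² + (+1.06167)² + (−0.29833)² + (+0.26167)² + (−1.40833)² + (+0.37167)² = 3.40628
Variance = 3.40628 / 5 = 0.68126
SE* = √0.68126

SE* = 0.8254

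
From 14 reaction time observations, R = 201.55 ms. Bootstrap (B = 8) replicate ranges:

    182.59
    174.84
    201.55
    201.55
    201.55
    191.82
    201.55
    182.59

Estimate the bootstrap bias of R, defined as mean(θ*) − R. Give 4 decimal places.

bias = −9.2950

mean(θ*) = (182.59 + 174.84 + 201.55 + 201.55 + 201.55 + 191.82 + 201.55 + 182.59) / 8 = 192.25500
bias = 192.25500 − 201.55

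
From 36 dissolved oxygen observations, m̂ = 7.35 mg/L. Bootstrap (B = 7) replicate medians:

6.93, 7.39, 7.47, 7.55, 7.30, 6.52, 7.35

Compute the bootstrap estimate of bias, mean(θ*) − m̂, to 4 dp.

bias = −0.1343

mean(θ*) = (6.93 + 7.39 + 7.47 + 7.55 + 7.30 + 6.52 + 7.35) / 7 = 7.21571
bias = 7.21571 − 7.35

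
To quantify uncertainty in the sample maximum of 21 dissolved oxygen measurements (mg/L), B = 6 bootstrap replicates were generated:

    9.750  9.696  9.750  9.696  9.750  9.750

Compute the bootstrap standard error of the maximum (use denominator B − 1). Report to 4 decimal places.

Bootstrap SE is the standard deviation of the 6 replicate maximums.
Mean of replicates: (9.750 + 9.696 + 9.750 + 9.696 + 9.750 + 9.750) / 6 = 58.39200 / 6 = 9.73200
Sum of squared deviations: (+0.01800)² + (−0.03600)² + (+0.01800)² + (−0.03600)² + (+0.01800)² + (+0.01800)² = 0.00389
Variance = 0.00389 / 5 = 0.00078
SE* = √0.00078

SE* = 0.0279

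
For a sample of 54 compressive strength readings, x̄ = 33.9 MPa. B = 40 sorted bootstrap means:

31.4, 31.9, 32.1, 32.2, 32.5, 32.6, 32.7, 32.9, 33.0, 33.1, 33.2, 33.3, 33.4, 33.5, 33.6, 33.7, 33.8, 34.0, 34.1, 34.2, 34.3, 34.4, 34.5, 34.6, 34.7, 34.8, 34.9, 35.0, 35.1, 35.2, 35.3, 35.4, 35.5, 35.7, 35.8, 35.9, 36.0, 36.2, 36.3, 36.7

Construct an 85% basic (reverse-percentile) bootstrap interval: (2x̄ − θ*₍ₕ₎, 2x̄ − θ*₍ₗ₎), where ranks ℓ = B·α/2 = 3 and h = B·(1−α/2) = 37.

Percentile endpoints at ranks 3 and 37: θ*₍3₎ = 32.1, θ*₍37₎ = 36.0.
Basic interval reflects these around x̄:
  lower = 2 × 33.9 − 36.0 = 31.8
  upper = 2 × 33.9 − 32.1 = 35.7

(31.8, 35.7)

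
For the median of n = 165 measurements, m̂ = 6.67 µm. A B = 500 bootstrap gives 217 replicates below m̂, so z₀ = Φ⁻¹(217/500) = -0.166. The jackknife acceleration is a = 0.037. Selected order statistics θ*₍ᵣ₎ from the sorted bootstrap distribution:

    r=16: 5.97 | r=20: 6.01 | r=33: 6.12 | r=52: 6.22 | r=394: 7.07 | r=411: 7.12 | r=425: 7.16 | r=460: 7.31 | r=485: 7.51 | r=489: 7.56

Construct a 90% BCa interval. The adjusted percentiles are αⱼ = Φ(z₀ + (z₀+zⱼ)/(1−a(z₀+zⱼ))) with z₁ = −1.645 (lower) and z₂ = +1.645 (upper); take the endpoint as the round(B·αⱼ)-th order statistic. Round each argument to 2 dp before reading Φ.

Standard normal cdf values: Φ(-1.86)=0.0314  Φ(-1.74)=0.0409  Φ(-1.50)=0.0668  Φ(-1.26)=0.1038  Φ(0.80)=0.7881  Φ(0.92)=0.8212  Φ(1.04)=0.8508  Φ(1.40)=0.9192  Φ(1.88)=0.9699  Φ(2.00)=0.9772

(5.97, 7.31)

Lower: z₀ + z₁ = -0.166 + (-1.645) = -1.811; 1 − a(z₀+z₁) = 1 − (0.037)(-1.811) = 1.0670; argument = -0.166 + (-1.811)/1.0670 = -1.8633 → -1.86.
α₁ = Φ(-1.86) = 0.0314; rank = round(500 × 0.0314) = 16; θ*₍16₎ = 5.97.
Upper: z₀ + z₂ = 1.479; 1 − a(z₀+z₂) = 0.9453; argument = 1.3986 → 1.40; α₂ = 0.9192; rank = 460; θ*₍460₎ = 7.31.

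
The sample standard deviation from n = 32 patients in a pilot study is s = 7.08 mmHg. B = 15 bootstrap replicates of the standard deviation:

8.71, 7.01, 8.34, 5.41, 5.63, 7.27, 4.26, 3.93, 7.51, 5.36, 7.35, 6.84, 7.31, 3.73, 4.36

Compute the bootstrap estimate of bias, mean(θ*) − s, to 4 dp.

mean(θ*) = (8.71 + 7.01 + 8.34 + 5.41 + 5.63 + 7.27 + 4.26 + 3.93 + 7.51 + 5.36 + 7.35 + 6.84 + 7.31 + 3.73 + 4.36) / 15 = 6.20133
bias = 6.20133 − 7.08

bias = −0.8787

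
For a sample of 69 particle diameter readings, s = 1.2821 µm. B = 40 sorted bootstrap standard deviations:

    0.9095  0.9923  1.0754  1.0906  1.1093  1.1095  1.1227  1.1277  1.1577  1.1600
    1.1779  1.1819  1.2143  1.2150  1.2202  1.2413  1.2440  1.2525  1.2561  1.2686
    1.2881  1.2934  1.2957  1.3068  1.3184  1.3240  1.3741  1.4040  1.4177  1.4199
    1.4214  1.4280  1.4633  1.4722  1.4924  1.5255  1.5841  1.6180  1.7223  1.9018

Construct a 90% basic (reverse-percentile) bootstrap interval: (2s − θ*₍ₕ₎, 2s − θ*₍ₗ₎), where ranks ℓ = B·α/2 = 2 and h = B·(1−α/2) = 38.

(0.9462, 1.5719)

Percentile endpoints at ranks 2 and 38: θ*₍2₎ = 0.9923, θ*₍38₎ = 1.6180.
Basic interval reflects these around s:
  lower = 2 × 1.2821 − 1.6180 = 0.9462
  upper = 2 × 1.2821 − 0.9923 = 1.5719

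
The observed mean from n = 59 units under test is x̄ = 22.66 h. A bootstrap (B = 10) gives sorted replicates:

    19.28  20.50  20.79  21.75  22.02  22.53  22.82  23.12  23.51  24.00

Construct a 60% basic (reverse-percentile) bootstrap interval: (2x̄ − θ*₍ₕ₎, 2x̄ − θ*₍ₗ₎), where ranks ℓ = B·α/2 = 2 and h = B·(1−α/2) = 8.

Percentile endpoints at ranks 2 and 8: θ*₍2₎ = 20.50, θ*₍8₎ = 23.12.
Basic interval reflects these around x̄:
  lower = 2 × 22.66 − 23.12 = 22.20
  upper = 2 × 22.66 − 20.50 = 24.82

(22.20, 24.82)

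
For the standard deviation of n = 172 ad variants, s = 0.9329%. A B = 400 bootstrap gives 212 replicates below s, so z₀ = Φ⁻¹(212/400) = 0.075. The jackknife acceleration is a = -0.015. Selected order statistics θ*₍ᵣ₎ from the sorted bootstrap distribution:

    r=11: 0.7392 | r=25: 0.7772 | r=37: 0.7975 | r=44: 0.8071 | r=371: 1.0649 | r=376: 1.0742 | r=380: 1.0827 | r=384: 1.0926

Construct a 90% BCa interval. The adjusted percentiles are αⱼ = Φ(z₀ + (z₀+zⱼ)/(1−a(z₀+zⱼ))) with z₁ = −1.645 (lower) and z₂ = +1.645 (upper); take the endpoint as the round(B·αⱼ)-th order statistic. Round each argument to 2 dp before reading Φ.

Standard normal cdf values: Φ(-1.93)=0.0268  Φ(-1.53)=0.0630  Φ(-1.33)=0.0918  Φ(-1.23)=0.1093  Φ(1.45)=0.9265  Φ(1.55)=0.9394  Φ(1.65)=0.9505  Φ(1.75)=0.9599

(0.7772, 1.0926)

Lower: z₀ + z₁ = 0.075 + (-1.645) = -1.570; 1 − a(z₀+z₁) = 1 − (-0.015)(-1.570) = 0.9765; argument = 0.075 + (-1.570)/0.9765 = -1.5329 → -1.53.
α₁ = Φ(-1.53) = 0.0630; rank = round(400 × 0.0630) = 25; θ*₍25₎ = 0.7772.
Upper: z₀ + z₂ = 1.720; 1 − a(z₀+z₂) = 1.0258; argument = 1.7517 → 1.75; α₂ = 0.9599; rank = 384; θ*₍384₎ = 1.0926.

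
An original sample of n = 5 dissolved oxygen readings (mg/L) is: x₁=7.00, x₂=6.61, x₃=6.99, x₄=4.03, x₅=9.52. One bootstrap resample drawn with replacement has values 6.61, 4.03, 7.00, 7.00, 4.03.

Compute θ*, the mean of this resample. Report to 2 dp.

θ* = 5.73

Mean = (6.61 + 4.03 + 7.00 + 7.00 + 4.03) / 5 = 28.670 / 5 = 5.73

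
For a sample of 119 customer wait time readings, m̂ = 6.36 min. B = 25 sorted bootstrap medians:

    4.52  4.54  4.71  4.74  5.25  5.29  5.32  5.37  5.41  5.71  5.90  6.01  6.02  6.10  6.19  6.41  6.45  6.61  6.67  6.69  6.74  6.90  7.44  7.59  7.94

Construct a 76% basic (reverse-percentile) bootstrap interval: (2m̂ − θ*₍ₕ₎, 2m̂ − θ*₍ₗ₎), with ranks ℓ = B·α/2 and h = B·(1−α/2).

Percentile endpoints at ranks 3 and 22: θ*₍3₎ = 4.71, θ*₍22₎ = 6.90.
Basic interval reflects these around m̂:
  lower = 2 × 6.36 − 6.90 = 5.82
  upper = 2 × 6.36 − 4.71 = 8.01

(5.82, 8.01)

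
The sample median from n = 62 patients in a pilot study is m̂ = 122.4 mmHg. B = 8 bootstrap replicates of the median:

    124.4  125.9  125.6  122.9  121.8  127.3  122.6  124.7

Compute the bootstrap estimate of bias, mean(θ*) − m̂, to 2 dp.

bias = +2.00

mean(θ*) = (124.4 + 125.9 + 125.6 + 122.9 + 121.8 + 127.3 + 122.6 + 124.7) / 8 = 124.400
bias = 124.400 − 122.4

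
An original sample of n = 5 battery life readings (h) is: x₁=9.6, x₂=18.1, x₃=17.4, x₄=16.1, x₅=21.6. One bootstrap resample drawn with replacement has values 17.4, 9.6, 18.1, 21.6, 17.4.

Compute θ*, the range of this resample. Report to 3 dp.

θ* = 12.000

Range = 21.6 − 9.6 = 12.000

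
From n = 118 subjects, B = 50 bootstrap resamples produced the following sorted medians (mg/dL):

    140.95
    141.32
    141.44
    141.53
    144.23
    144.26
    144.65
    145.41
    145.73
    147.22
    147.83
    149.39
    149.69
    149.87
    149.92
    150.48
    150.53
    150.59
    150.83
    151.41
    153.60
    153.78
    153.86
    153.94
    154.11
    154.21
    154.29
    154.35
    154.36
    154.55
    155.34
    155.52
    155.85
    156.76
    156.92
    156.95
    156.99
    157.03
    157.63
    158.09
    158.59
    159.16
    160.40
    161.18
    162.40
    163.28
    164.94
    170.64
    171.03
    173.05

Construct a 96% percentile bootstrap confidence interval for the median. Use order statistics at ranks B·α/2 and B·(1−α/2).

(140.95, 171.03)

α = 0.04; lower rank = 50 × 0.020 = 1; upper rank = 50 × 0.980 = 49.
The 1st smallest replicate is 140.95; the 49th is 171.03.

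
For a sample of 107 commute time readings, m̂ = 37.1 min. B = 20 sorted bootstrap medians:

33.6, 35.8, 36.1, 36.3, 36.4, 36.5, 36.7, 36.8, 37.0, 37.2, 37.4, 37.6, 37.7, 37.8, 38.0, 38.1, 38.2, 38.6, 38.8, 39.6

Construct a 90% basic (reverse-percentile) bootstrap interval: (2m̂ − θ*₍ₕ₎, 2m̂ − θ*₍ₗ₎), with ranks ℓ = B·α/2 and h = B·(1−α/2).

(35.4, 40.6)

Percentile endpoints at ranks 1 and 19: θ*₍1₎ = 33.6, θ*₍19₎ = 38.8.
Basic interval reflects these around m̂:
  lower = 2 × 37.1 − 38.8 = 35.4
  upper = 2 × 37.1 − 33.6 = 40.6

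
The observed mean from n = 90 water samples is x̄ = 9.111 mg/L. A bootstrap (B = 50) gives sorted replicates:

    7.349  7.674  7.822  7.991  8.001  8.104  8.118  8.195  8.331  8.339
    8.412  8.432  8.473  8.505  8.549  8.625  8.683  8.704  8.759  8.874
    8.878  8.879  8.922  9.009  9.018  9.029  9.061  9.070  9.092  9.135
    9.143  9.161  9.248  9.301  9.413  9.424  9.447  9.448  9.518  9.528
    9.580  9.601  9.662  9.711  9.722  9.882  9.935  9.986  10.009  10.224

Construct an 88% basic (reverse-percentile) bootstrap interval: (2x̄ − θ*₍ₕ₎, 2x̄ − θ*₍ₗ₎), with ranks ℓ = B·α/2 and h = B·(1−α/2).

Percentile endpoints at ranks 3 and 47: θ*₍3₎ = 7.822, θ*₍47₎ = 9.935.
Basic interval reflects these around x̄:
  lower = 2 × 9.111 − 9.935 = 8.287
  upper = 2 × 9.111 − 7.822 = 10.400

(8.287, 10.400)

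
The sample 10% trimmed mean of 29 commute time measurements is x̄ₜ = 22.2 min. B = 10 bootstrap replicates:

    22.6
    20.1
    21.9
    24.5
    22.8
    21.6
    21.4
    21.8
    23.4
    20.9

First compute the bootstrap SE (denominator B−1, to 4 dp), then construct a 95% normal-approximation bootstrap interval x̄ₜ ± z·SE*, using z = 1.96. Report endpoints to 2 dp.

(19.71, 24.69)

Mean of replicates = 22.1000; sum of squared deviations = 14.5000; SE* = √(14.5000/9) = 1.2693
Margin = 1.96 × 1.2693 = 2.488
Interval: 22.2 ± 2.488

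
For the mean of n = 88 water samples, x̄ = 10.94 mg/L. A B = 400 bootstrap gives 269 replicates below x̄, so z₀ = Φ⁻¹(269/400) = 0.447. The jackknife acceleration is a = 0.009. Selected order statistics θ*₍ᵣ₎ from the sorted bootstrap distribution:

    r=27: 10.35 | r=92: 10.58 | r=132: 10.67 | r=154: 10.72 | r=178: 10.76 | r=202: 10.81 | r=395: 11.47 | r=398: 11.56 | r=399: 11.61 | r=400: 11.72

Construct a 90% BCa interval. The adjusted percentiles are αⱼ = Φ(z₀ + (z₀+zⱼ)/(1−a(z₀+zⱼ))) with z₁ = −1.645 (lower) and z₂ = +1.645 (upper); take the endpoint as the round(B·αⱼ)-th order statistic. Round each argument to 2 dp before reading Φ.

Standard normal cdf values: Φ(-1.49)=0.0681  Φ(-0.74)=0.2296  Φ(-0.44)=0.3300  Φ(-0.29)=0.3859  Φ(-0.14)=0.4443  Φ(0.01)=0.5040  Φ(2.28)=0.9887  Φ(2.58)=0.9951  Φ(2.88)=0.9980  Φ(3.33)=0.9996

(10.58, 11.56)

Lower: z₀ + z₁ = 0.447 + (-1.645) = -1.198; 1 − a(z₀+z₁) = 1 − (0.009)(-1.198) = 1.0108; argument = 0.447 + (-1.198)/1.0108 = -0.7382 → -0.74.
α₁ = Φ(-0.74) = 0.2296; rank = round(400 × 0.2296) = 92; θ*₍92₎ = 10.58.
Upper: z₀ + z₂ = 2.092; 1 − a(z₀+z₂) = 0.9812; argument = 2.5791 → 2.58; α₂ = 0.9951; rank = 398; θ*₍398₎ = 11.56.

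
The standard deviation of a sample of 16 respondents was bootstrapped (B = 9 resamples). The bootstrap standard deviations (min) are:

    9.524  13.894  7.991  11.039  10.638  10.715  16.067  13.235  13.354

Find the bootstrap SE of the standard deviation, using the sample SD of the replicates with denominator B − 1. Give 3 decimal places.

Bootstrap SE is the standard deviation of the 9 replicate standard deviations.
Mean of replicates: (9.524 + 13.894 + 7.991 + 11.039 + 10.638 + 10.715 + 16.067 + 13.235 + 13.354) / 9 = 106.4570 / 9 = 11.8286
Sum of squared deviations: (−2.3046)² + (+2.0654)² + (−3.8376)² + (−0.7896)² + (−1.1906)² + (−1.1136)² + (+4.2384)² + (+1.4064)² + (+1.5254)² = 49.8542
Variance = 49.8542 / 8 = 6.2318
SE* = √6.2318

SE* = 2.496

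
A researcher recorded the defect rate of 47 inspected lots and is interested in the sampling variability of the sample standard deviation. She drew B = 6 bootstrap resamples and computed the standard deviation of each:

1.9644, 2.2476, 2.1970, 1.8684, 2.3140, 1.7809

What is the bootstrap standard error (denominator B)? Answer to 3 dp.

SE* = 0.201

Bootstrap SE is the standard deviation of the 6 replicate standard deviations.
Mean of replicates: (1.9644 + 2.2476 + 2.1970 + 1.8684 + 2.3140 + 1.7809) / 6 = 12.37230 / 6 = 2.06205
Sum of squared deviations: (−0.09765)² + (+0.18555)² + (+0.13495)² + (−0.19365)² + (+0.25195)² + (−0.28115)² = 0.24220
Variance = 0.24220 / 6 = 0.04037
SE* = √0.04037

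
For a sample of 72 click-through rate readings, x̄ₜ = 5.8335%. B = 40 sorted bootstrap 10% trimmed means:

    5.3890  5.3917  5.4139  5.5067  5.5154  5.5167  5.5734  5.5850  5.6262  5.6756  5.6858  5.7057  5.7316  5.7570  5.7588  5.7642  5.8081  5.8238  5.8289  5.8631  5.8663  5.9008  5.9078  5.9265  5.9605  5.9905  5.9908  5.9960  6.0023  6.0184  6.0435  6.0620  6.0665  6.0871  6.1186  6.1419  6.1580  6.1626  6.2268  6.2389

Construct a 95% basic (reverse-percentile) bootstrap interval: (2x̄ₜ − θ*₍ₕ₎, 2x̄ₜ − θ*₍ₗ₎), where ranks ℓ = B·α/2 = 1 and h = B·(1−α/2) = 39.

(5.4402, 6.2780)

Percentile endpoints at ranks 1 and 39: θ*₍1₎ = 5.3890, θ*₍39₎ = 6.2268.
Basic interval reflects these around x̄ₜ:
  lower = 2 × 5.8335 − 6.2268 = 5.4402
  upper = 2 × 5.8335 − 5.3890 = 6.2780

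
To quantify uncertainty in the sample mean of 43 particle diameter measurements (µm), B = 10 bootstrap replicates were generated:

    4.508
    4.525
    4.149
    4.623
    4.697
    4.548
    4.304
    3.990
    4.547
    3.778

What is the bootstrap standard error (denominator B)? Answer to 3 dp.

SE* = 0.287

Bootstrap SE is the standard deviation of the 10 replicate means.
Mean of replicates: (4.508 + 4.525 + 4.149 + 4.623 + 4.697 + 4.548 + 4.304 + 3.990 + 4.547 + 3.778) / 10 = 43.6690 / 10 = 4.3669
Sum of squared deviations: (+0.1411)² + (+0.1581)² + (−0.2179)² + (+0.2561)² + (+0.3301)² + (+0.1811)² + (−0.0629)² + (−0.3769)² + (+0.1801)² + (−0.5889)² = 0.8250
Variance = 0.8250 / 10 = 0.0825
SE* = √0.0825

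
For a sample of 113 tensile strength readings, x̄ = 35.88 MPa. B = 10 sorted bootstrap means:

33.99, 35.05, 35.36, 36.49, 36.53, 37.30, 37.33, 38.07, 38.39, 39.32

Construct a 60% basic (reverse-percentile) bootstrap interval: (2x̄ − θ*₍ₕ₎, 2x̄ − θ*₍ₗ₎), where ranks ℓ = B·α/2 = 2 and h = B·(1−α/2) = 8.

(33.69, 36.71)

Percentile endpoints at ranks 2 and 8: θ*₍2₎ = 35.05, θ*₍8₎ = 38.07.
Basic interval reflects these around x̄:
  lower = 2 × 35.88 − 38.07 = 33.69
  upper = 2 × 35.88 − 35.05 = 36.71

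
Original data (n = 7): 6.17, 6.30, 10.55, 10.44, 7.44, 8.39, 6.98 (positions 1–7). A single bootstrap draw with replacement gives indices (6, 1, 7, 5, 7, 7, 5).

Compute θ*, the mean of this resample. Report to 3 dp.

θ* = 7.197

Resample values: 8.39, 6.17, 6.98, 7.44, 6.98, 6.98, 7.44.
Mean = (8.39 + 6.17 + 6.98 + 7.44 + 6.98 + 6.98 + 7.44) / 7 = 50.380 / 7 = 7.197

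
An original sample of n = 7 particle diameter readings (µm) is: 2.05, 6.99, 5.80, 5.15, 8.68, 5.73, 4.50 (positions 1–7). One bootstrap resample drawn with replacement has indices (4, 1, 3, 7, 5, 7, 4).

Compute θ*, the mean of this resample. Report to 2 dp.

θ* = 5.12

Resample values: 5.15, 2.05, 5.80, 4.50, 8.68, 4.50, 5.15.
Mean = (5.15 + 2.05 + 5.80 + 4.50 + 8.68 + 4.50 + 5.15) / 7 = 35.830 / 7 = 5.12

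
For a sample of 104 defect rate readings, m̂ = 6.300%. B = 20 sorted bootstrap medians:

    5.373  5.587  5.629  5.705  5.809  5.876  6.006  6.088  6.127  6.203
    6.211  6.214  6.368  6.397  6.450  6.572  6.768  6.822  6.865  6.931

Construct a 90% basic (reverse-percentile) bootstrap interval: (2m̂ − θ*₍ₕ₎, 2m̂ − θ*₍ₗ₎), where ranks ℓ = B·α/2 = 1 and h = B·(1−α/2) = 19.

Percentile endpoints at ranks 1 and 19: θ*₍1₎ = 5.373, θ*₍19₎ = 6.865.
Basic interval reflects these around m̂:
  lower = 2 × 6.300 − 6.865 = 5.735
  upper = 2 × 6.300 − 5.373 = 7.227

(5.735, 7.227)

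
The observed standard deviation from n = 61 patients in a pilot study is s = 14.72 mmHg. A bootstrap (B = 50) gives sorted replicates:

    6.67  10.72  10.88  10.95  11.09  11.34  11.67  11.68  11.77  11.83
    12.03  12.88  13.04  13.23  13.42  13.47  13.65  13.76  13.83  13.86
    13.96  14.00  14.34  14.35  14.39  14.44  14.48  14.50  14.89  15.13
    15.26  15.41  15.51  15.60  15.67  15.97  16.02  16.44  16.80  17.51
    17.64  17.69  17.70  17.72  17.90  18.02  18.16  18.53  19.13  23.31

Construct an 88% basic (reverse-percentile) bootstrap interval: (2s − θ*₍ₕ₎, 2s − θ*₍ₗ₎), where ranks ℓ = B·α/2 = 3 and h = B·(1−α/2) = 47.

Percentile endpoints at ranks 3 and 47: θ*₍3₎ = 10.88, θ*₍47₎ = 18.16.
Basic interval reflects these around s:
  lower = 2 × 14.72 − 18.16 = 11.28
  upper = 2 × 14.72 − 10.88 = 18.56

(11.28, 18.56)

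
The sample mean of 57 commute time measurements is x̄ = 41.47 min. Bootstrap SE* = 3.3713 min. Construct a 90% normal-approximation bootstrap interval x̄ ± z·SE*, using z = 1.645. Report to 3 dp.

Margin = 1.645 × 3.3713 = 5.5458
Interval: 41.47 ± 5.5458

(35.924, 47.016)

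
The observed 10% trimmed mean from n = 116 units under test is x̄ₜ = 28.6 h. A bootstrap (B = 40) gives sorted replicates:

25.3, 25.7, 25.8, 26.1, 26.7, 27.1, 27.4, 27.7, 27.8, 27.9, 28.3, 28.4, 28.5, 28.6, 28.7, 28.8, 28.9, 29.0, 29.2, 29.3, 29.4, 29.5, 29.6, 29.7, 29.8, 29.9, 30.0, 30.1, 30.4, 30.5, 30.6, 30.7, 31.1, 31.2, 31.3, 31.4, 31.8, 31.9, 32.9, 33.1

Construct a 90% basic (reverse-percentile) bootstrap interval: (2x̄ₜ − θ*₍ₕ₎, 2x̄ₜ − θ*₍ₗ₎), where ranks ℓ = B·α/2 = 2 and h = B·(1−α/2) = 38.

Percentile endpoints at ranks 2 and 38: θ*₍2₎ = 25.7, θ*₍38₎ = 31.9.
Basic interval reflects these around x̄ₜ:
  lower = 2 × 28.6 − 31.9 = 25.3
  upper = 2 × 28.6 − 25.7 = 31.5

(25.3, 31.5)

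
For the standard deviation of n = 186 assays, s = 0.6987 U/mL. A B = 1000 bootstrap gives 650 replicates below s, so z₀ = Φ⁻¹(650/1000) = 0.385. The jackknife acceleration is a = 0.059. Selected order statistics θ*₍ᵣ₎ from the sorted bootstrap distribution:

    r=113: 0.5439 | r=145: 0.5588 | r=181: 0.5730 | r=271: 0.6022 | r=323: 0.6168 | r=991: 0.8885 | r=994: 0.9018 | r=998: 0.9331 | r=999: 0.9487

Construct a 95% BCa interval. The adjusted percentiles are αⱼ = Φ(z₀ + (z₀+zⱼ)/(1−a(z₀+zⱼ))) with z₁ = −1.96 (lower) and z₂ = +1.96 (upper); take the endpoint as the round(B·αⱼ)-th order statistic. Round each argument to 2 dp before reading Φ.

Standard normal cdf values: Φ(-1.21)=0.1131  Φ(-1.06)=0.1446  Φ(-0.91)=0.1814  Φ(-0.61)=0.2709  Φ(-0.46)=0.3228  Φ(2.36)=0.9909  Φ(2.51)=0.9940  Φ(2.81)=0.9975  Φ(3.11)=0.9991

Lower: z₀ + z₁ = 0.385 + (-1.960) = -1.575; 1 − a(z₀+z₁) = 1 − (0.059)(-1.575) = 1.0929; argument = 0.385 + (-1.575)/1.0929 = -1.0561 → -1.06.
α₁ = Φ(-1.06) = 0.1446; rank = round(1000 × 0.1446) = 145; θ*₍145₎ = 0.5588.
Upper: z₀ + z₂ = 2.345; 1 − a(z₀+z₂) = 0.8616; argument = 3.1065 → 3.11; α₂ = 0.9991; rank = 999; θ*₍999₎ = 0.9487.

(0.5588, 0.9487)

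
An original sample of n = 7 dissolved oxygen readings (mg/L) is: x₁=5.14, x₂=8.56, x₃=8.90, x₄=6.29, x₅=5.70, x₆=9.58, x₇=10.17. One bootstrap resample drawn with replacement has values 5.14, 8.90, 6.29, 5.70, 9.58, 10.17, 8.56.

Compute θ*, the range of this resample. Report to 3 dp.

Range = 10.17 − 5.14 = 5.030

θ* = 5.030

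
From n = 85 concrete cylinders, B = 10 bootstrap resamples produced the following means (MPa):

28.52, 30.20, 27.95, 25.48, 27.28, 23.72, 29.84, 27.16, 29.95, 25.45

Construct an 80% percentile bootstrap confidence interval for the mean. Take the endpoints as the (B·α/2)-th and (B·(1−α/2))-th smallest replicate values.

Sorted replicates: 23.72, 25.45, 25.48, 27.16, 27.28, 27.95, 28.52, 29.84, 29.95, 30.20
α = 0.20; lower rank = 10 × 0.100 = 1; upper rank = 10 × 0.900 = 9.
The 1st smallest replicate is 23.72; the 9th is 29.95.

(23.72, 29.95)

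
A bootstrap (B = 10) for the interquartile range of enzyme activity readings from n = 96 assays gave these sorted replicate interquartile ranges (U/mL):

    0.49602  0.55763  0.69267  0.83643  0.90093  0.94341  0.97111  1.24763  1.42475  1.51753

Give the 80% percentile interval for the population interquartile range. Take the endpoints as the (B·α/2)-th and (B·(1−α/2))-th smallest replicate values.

(0.49602, 1.42475)

α = 0.20; lower rank = 10 × 0.100 = 1; upper rank = 10 × 0.900 = 9.
The 1st smallest replicate is 0.49602; the 9th is 1.42475.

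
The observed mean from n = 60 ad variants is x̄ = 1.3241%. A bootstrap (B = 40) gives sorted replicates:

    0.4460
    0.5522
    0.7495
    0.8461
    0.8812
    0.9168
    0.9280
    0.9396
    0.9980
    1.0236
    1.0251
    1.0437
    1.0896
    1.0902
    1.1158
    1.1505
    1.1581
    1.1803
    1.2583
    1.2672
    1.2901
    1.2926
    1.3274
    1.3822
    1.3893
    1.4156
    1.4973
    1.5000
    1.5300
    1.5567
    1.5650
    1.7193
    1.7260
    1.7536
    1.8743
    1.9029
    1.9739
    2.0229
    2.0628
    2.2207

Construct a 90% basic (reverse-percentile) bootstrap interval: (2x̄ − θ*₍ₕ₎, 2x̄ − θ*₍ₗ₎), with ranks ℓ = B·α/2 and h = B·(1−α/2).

Percentile endpoints at ranks 2 and 38: θ*₍2₎ = 0.5522, θ*₍38₎ = 2.0229.
Basic interval reflects these around x̄:
  lower = 2 × 1.3241 − 2.0229 = 0.6253
  upper = 2 × 1.3241 − 0.5522 = 2.0960

(0.6253, 2.0960)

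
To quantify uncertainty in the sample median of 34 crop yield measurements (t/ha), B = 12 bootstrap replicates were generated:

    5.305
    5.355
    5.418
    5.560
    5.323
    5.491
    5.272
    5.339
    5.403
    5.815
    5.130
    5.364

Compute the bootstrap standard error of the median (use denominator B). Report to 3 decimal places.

SE* = 0.163

Bootstrap SE is the standard deviation of the 12 replicate medians.
Mean of replicates: (5.305 + 5.355 + 5.418 + 5.560 + 5.323 + 5.491 + 5.272 + 5.339 + 5.403 + 5.815 + 5.130 + 5.364) / 12 = 64.7750 / 12 = 5.3979
Sum of squared deviations: (−0.0929)² + (−0.0429)² + (+0.0201)² + (+0.1621)² + (−0.0749)² + (+0.0931)² + (−0.1259)² + (−0.0589)² + (+0.0051)² + (+0.4171)² + (−0.2679)² + (−0.0339)² = 0.3177
Variance = 0.3177 / 12 = 0.0265
SE* = √0.0265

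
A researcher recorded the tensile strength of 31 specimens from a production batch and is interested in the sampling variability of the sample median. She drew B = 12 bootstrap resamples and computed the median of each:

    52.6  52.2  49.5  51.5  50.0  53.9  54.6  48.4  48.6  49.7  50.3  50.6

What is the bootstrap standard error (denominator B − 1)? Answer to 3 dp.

Bootstrap SE is the standard deviation of the 12 replicate medians.
Mean of replicates: (52.6 + 52.2 + 49.5 + 51.5 + 50.0 + 53.9 + 54.6 + 48.4 + 48.6 + 49.7 + 50.3 + 50.6) / 12 = 611.9000 / 12 = 50.9917
Sum of squared deviations: (+1.6083)² + (+1.2083)² + (−1.4917)² + (+0.5083)² + (−0.9917)² + (+2.9083)² + (+3.6083)² + (−2.5917)² + (−2.3917)² + (−1.2917)² + (−0.6917)² + (−0.3917)² = 43.7292
Variance = 43.7292 / 11 = 3.9754
SE* = √3.9754

SE* = 1.994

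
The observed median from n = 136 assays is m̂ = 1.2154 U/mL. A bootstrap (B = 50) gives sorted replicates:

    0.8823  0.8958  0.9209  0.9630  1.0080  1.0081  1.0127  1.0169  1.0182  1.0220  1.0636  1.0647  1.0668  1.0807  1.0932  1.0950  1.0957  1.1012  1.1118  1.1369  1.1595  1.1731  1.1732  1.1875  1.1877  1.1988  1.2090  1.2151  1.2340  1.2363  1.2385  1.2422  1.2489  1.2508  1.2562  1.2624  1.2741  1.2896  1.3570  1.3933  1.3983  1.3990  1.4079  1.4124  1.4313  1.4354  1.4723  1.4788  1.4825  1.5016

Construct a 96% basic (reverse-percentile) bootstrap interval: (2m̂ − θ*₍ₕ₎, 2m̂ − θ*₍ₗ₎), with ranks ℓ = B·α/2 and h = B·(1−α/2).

Percentile endpoints at ranks 1 and 49: θ*₍1₎ = 0.8823, θ*₍49₎ = 1.4825.
Basic interval reflects these around m̂:
  lower = 2 × 1.2154 − 1.4825 = 0.9483
  upper = 2 × 1.2154 − 0.8823 = 1.5485

(0.9483, 1.5485)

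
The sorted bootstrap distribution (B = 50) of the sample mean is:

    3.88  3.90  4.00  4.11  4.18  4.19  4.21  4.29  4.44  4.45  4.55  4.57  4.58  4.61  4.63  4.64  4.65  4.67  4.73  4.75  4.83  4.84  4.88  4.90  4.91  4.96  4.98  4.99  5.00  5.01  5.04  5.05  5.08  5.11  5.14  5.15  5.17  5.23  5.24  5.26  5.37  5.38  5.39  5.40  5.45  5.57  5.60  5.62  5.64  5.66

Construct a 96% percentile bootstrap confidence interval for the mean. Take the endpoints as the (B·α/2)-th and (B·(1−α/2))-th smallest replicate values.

α = 0.04; lower rank = 50 × 0.020 = 1; upper rank = 50 × 0.980 = 49.
The 1st smallest replicate is 3.88; the 49th is 5.64.

(3.88, 5.64)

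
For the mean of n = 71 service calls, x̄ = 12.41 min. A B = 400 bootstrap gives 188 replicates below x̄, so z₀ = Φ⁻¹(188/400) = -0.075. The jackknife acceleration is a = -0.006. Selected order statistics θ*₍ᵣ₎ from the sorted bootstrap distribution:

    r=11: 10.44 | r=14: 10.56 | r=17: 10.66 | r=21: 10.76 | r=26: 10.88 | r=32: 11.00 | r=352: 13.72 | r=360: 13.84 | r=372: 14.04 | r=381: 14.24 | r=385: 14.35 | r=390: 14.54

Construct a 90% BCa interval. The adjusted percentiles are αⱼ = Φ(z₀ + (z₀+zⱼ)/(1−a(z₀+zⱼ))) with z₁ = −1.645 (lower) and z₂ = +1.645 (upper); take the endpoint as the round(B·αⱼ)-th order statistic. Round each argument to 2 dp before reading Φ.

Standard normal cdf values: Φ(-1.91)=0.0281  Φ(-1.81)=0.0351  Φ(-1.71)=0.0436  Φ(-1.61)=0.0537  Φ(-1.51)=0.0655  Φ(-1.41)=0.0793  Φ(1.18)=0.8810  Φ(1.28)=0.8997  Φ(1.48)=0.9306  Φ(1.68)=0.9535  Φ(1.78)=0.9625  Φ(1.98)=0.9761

Lower: z₀ + z₁ = -0.075 + (-1.645) = -1.720; 1 − a(z₀+z₁) = 1 − (-0.006)(-1.720) = 0.9897; argument = -0.075 + (-1.720)/0.9897 = -1.8129 → -1.81.
α₁ = Φ(-1.81) = 0.0351; rank = round(400 × 0.0351) = 14; θ*₍14₎ = 10.56.
Upper: z₀ + z₂ = 1.570; 1 − a(z₀+z₂) = 1.0094; argument = 1.4803 → 1.48; α₂ = 0.9306; rank = 372; θ*₍372₎ = 14.04.

(10.56, 14.04)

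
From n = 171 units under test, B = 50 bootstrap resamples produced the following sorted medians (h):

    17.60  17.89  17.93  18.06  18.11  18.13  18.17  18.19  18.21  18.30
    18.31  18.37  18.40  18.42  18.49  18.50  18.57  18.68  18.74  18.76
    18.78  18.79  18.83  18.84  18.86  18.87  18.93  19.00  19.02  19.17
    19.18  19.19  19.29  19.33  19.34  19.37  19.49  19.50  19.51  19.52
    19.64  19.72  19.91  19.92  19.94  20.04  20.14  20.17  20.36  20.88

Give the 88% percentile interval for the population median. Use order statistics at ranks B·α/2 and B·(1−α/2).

α = 0.12; lower rank = 50 × 0.060 = 3; upper rank = 50 × 0.940 = 47.
The 3rd smallest replicate is 17.93; the 47th is 20.14.

(17.93, 20.14)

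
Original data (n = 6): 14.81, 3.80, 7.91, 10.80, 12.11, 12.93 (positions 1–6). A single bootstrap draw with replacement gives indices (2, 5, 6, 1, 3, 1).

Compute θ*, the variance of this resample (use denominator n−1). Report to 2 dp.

Resample values: 3.80, 12.11, 12.93, 14.81, 7.91, 14.81.
Mean = 11.0617; sum of squared deviations = 95.3545
s² = 95.3545 / 5 = 19.0709

θ* = 19.07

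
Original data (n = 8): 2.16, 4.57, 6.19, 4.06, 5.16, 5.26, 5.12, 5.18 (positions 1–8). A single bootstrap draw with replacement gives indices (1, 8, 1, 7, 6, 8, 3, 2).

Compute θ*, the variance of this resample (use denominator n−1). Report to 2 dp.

θ* = 2.24

Resample values: 2.16, 5.18, 2.16, 5.12, 5.26, 5.18, 6.19, 4.57.
Mean = 4.4775; sum of squared deviations = 15.6949
s² = 15.6949 / 7 = 2.2421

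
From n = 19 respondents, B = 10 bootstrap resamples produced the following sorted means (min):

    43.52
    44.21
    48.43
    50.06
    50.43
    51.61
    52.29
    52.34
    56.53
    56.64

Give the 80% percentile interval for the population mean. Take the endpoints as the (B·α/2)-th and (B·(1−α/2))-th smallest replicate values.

α = 0.20; lower rank = 10 × 0.100 = 1; upper rank = 10 × 0.900 = 9.
The 1st smallest replicate is 43.52; the 9th is 56.53.

(43.52, 56.53)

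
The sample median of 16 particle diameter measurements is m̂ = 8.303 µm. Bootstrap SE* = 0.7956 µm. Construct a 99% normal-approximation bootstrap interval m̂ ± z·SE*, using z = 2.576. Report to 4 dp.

(6.2535, 10.3525)

Margin = 2.576 × 0.7956 = 2.04947
Interval: 8.303 ± 2.04947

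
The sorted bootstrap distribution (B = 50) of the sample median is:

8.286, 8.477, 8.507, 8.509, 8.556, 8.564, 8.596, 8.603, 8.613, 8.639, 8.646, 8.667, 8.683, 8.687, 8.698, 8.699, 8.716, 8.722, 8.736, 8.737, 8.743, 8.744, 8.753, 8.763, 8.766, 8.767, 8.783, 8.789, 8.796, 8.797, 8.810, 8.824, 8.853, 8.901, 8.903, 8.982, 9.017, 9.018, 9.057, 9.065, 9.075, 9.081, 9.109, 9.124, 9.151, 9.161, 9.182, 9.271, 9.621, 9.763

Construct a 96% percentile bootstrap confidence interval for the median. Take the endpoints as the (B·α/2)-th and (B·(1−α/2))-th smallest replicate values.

(8.286, 9.621)

α = 0.04; lower rank = 50 × 0.020 = 1; upper rank = 50 × 0.980 = 49.
The 1st smallest replicate is 8.286; the 49th is 9.621.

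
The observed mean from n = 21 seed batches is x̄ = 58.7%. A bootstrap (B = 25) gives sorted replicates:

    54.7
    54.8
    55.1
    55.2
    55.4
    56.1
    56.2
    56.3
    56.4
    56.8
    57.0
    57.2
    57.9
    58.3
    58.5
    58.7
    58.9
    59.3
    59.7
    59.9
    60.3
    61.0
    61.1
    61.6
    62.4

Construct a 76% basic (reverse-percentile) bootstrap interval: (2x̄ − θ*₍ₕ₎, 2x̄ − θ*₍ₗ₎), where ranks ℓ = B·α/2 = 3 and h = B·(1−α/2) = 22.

(56.4, 62.3)

Percentile endpoints at ranks 3 and 22: θ*₍3₎ = 55.1, θ*₍22₎ = 61.0.
Basic interval reflects these around x̄:
  lower = 2 × 58.7 − 61.0 = 56.4
  upper = 2 × 58.7 − 55.1 = 62.3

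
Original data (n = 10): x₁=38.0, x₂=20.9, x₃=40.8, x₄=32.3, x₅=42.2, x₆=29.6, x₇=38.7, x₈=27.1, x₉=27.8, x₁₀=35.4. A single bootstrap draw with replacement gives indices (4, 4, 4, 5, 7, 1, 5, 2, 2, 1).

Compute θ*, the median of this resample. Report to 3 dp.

Resample values: 32.3, 32.3, 32.3, 42.2, 38.7, 38.0, 42.2, 20.9, 20.9, 38.0.
Sorted: 20.9, 20.9, 32.3, 32.3, 32.3, 38.0, 38.0, 38.7, 42.2, 42.2
Median = average of the two middle values = 35.150

θ* = 35.150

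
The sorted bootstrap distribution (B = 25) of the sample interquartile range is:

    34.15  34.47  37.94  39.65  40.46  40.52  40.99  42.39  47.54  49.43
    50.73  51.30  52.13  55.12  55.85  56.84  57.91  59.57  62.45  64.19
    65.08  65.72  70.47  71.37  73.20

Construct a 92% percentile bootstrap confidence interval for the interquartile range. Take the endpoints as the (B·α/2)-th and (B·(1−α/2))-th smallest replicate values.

(34.15, 71.37)

α = 0.08; lower rank = 25 × 0.040 = 1; upper rank = 25 × 0.960 = 24.
The 1st smallest replicate is 34.15; the 24th is 71.37.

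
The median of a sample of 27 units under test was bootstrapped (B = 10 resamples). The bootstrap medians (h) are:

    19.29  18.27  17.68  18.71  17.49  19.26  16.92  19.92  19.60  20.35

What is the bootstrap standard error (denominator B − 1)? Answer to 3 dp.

SE* = 1.131

Bootstrap SE is the standard deviation of the 10 replicate medians.
Mean of replicates: (19.29 + 18.27 + 17.68 + 18.71 + 17.49 + 19.26 + 16.92 + 19.92 + 19.60 + 20.35) / 10 = 187.4900 / 10 = 18.7490
Sum of squared deviations: (+0.5410)² + (−0.4790)² + (−1.0690)² + (−0.0390)² + (−1.2590)² + (+0.5110)² + (−1.8290)² + (+1.1710)² + (+0.8510)² + (+1.6010)² = 11.5165
Variance = 11.5165 / 9 = 1.2796
SE* = √1.2796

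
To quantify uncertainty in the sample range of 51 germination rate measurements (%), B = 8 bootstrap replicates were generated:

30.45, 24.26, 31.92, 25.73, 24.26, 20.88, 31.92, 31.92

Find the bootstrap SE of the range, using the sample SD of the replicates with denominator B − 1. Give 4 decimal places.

SE* = 4.3922

Bootstrap SE is the standard deviation of the 8 replicate ranges.
Mean of replicates: (30.45 + 24.26 + 31.92 + 25.73 + 24.26 + 20.88 + 31.92 + 31.92) / 8 = 221.34000 / 8 = 27.66750
Sum of squared deviations: (+2.78250)² + (−3.40750)² + (+4.25250)² + (−1.93750)² + (−3.40750)² + (−6.78750)² + (+4.25250)² + (+4.25250)² = 135.03975
Variance = 135.03975 / 7 = 19.29139
SE* = √19.29139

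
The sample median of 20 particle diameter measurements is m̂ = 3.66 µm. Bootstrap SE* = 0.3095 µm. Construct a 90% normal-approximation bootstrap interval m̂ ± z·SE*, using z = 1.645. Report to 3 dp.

(3.151, 4.169)

Margin = 1.645 × 0.3095 = 0.5091
Interval: 3.66 ± 0.5091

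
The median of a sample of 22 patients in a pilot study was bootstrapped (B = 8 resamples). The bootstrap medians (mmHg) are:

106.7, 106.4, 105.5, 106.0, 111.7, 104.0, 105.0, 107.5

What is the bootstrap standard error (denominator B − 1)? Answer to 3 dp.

SE* = 2.323

Bootstrap SE is the standard deviation of the 8 replicate medians.
Mean of replicates: (106.7 + 106.4 + 105.5 + 106.0 + 111.7 + 104.0 + 105.0 + 107.5) / 8 = 852.8000 / 8 = 106.6000
Sum of squared deviations: (+0.1000)² + (−0.2000)² + (−1.1000)² + (−0.6000)² + (+5.1000)² + (−2.6000)² + (−1.6000)² + (+0.9000)² = 37.7600
Variance = 37.7600 / 7 = 5.3943
SE* = √5.3943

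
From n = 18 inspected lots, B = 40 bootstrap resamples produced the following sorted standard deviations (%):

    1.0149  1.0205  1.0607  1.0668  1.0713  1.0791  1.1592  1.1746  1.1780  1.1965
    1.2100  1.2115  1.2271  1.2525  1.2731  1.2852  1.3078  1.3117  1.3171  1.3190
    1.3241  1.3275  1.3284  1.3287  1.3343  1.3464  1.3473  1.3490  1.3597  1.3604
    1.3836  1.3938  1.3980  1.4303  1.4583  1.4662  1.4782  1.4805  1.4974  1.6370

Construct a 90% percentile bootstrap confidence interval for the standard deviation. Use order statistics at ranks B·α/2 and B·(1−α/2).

α = 0.10; lower rank = 40 × 0.050 = 2; upper rank = 40 × 0.950 = 38.
The 2nd smallest replicate is 1.0205; the 38th is 1.4805.

(1.0205, 1.4805)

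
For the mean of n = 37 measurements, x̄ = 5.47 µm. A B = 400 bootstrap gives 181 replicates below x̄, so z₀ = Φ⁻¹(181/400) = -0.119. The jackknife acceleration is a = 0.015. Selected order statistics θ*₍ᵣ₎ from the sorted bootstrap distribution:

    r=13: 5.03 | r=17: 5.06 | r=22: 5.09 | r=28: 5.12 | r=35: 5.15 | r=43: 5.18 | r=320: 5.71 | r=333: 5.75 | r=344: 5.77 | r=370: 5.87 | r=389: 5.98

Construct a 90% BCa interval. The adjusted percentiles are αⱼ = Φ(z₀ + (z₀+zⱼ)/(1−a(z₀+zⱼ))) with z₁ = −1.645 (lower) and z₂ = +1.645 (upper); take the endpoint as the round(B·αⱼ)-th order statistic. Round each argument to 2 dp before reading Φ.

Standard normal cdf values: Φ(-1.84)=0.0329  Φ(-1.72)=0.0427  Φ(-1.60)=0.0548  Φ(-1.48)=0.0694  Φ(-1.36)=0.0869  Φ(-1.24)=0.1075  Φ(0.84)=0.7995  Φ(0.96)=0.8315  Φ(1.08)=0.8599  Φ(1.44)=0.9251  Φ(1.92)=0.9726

Lower: z₀ + z₁ = -0.119 + (-1.645) = -1.764; 1 − a(z₀+z₁) = 1 − (0.015)(-1.764) = 1.0265; argument = -0.119 + (-1.764)/1.0265 = -1.8375 → -1.84.
α₁ = Φ(-1.84) = 0.0329; rank = round(400 × 0.0329) = 13; θ*₍13₎ = 5.03.
Upper: z₀ + z₂ = 1.526; 1 − a(z₀+z₂) = 0.9771; argument = 1.4427 → 1.44; α₂ = 0.9251; rank = 370; θ*₍370₎ = 5.87.

(5.03, 5.87)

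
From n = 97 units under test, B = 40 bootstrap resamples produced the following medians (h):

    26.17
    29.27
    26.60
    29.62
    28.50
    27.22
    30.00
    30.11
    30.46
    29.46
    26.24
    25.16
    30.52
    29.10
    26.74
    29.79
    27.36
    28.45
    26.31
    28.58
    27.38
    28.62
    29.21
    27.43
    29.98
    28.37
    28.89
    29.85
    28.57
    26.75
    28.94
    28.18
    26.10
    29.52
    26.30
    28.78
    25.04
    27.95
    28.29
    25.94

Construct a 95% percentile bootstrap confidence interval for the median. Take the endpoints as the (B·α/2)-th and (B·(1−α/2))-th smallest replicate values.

(25.04, 30.46)

Sorted replicates: 25.04, 25.16, 25.94, 26.10, 26.17, 26.24, 26.30, 26.31, 26.60, 26.74, 26.75, 27.22, 27.36, 27.38, 27.43, 27.95, 28.18, 28.29, 28.37, 28.45, 28.50, 28.57, 28.58, 28.62, 28.78, 28.89, 28.94, 29.10, 29.21, 29.27, 29.46, 29.52, 29.62, 29.79, 29.85, 29.98, 30.00, 30.11, 30.46, 30.52
α = 0.05; lower rank = 40 × 0.025 = 1; upper rank = 40 × 0.975 = 39.
The 1st smallest replicate is 25.04; the 39th is 30.46.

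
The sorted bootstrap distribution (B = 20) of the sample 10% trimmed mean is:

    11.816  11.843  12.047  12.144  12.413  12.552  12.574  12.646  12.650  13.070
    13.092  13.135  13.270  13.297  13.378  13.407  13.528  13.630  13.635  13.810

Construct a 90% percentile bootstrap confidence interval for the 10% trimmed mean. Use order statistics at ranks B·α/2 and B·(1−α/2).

(11.816, 13.635)

α = 0.10; lower rank = 20 × 0.050 = 1; upper rank = 20 × 0.950 = 19.
The 1st smallest replicate is 11.816; the 19th is 13.635.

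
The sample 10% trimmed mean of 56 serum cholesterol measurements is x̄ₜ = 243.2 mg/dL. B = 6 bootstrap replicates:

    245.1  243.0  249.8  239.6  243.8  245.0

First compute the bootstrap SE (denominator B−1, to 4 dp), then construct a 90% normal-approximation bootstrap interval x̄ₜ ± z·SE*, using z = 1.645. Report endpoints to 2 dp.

Mean of replicates = 244.3833; sum of squared deviations = 55.3683; SE* = √(55.3683/5) = 3.3277
Margin = 1.645 × 3.3277 = 5.474
Interval: 243.2 ± 5.474

(237.73, 248.67)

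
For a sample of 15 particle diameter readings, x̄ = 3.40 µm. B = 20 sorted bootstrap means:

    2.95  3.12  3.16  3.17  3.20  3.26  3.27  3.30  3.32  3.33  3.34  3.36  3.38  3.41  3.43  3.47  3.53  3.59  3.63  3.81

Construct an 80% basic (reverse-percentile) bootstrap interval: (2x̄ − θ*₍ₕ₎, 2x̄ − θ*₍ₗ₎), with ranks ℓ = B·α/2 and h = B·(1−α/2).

(3.21, 3.68)

Percentile endpoints at ranks 2 and 18: θ*₍2₎ = 3.12, θ*₍18₎ = 3.59.
Basic interval reflects these around x̄:
  lower = 2 × 3.40 − 3.59 = 3.21
  upper = 2 × 3.40 − 3.12 = 3.68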